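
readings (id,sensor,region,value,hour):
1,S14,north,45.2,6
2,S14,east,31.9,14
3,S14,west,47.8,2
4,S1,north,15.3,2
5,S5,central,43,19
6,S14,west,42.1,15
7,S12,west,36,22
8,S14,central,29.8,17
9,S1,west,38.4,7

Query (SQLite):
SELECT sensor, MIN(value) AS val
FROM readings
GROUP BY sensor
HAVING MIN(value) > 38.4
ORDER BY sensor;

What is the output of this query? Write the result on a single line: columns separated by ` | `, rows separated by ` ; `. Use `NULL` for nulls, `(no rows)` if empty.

Partition readings by sensor; compute MIN(value) within each group.
HAVING: keep groups where MIN(value) > 38.4.
  S1: ids {4, 9} → MIN(value)=15.3
  S12: ids {7} → MIN(value)=36
  S14: ids {1, 2, 3, 6, 8} → MIN(value)=29.8
  S5: ids {5} → MIN(value)=43

S5 | 43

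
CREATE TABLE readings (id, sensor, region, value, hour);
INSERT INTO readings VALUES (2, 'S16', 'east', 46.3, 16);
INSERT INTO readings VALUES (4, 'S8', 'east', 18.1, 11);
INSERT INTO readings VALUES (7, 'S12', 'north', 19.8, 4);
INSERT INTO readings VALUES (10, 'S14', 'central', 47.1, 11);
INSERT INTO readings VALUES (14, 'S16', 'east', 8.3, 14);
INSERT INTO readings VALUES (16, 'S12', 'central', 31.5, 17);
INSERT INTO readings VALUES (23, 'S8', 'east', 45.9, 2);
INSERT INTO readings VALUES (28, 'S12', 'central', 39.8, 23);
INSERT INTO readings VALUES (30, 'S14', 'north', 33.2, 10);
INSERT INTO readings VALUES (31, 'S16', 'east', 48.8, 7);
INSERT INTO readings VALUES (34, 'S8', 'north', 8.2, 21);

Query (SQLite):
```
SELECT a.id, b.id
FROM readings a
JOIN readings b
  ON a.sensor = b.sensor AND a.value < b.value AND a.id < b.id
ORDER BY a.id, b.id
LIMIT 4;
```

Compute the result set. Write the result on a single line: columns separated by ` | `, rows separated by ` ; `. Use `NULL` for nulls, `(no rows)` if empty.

2 | 31 ; 4 | 23 ; 7 | 16 ; 7 | 28

Pairs (a,b) with same sensor, a.value < b.value, a.id < b.id.
sensor groups: S12:{7,16,28} S14:{10,30} S16:{2,14,31} S8:{4,23,34}
Ordered by (a.id, b.id); first 4.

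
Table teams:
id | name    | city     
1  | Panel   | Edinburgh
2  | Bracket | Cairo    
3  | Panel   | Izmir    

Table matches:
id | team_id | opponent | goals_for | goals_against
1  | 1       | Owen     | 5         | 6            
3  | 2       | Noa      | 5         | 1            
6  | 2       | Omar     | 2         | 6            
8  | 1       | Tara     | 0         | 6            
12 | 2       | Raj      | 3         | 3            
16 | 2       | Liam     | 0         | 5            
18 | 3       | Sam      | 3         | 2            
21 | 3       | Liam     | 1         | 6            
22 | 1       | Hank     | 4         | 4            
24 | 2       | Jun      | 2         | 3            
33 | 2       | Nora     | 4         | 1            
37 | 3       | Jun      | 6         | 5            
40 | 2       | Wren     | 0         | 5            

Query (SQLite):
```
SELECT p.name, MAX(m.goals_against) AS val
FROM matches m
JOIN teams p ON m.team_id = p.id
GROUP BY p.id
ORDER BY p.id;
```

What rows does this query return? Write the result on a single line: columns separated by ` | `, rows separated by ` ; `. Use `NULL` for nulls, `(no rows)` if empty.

Panel | 6 ; Bracket | 6 ; Panel | 6

Join each matches row to its teams via team_id.
Group joined rows by teams.id; compute MAX(m.goals_against) per group.
  1: ids {1, 8, 22} → MAX(m.goals_against)=6
  2: ids {3, 6, 12, 16, 24, 33, 40} → MAX(m.goals_against)=6
  3: ids {18, 21, 37} → MAX(m.goals_against)=6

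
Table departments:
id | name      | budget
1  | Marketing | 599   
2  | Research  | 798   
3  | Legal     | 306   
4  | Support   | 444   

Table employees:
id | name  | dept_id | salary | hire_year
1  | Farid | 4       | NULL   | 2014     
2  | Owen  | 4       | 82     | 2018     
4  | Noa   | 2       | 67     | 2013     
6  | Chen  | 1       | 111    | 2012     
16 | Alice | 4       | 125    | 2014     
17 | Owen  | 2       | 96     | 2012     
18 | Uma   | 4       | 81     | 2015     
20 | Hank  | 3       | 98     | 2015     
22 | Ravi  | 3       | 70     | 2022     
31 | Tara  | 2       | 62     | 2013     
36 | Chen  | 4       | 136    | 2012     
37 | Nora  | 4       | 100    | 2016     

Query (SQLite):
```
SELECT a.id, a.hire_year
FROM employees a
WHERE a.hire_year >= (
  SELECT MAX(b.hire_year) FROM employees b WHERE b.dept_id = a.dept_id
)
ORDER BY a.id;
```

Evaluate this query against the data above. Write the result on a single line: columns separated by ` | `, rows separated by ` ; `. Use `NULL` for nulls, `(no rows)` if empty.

For each employees row a, compute MAX(hire_year) over rows sharing a.dept_id.
Keep row a if a.hire_year >= that per-group MAX.
  dept_id=1: MAX(hire_year) = 2012
  dept_id=2: MAX(hire_year) = 2013
  dept_id=3: MAX(hire_year) = 2022
  dept_id=4: MAX(hire_year) = 2018

2 | 2018 ; 4 | 2013 ; 6 | 2012 ; 22 | 2022 ; 31 | 2013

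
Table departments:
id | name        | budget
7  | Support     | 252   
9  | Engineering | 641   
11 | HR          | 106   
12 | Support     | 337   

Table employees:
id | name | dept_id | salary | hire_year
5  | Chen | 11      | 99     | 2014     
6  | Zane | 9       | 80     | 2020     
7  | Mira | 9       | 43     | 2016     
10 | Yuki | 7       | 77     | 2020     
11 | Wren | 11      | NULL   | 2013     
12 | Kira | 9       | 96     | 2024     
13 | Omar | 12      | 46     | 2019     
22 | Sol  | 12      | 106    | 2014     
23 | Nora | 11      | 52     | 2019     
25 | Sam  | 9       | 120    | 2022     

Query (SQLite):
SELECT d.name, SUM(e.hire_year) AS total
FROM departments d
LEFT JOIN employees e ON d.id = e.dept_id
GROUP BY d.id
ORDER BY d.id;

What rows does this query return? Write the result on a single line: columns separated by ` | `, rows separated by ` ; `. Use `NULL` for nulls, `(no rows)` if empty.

Support | 2020 ; Engineering | 8082 ; HR | 6046 ; Support | 4033

LEFT JOIN keeps every departments row; unmatched ones get NULL for employees columns.
Group by departments.id and compute SUM(e.hire_year). SUM over an all-NULL group is NULL.
  7: ids {10} → SUM(e.hire_year)=2020
  9: ids {6, 7, 12, 25} → SUM(e.hire_year)=8082
  11: ids {5, 11, 23} → SUM(e.hire_year)=6046
  12: ids {13, 22} → SUM(e.hire_year)=4033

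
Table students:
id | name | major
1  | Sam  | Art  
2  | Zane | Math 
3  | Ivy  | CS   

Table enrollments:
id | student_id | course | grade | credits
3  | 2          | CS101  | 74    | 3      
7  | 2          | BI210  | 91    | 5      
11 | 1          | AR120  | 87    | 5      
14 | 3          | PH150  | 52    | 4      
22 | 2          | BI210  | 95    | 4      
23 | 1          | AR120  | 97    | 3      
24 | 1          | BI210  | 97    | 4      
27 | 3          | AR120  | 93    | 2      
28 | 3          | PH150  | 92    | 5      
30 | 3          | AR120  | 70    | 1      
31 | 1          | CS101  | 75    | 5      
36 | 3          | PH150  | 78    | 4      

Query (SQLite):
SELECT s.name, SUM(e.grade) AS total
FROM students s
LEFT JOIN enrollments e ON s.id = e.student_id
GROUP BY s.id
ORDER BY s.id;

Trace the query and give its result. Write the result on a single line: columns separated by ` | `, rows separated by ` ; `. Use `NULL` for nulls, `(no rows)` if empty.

LEFT JOIN keeps every students row; unmatched ones get NULL for enrollments columns.
Group by students.id and compute SUM(e.grade). SUM over an all-NULL group is NULL.
  1: ids {11, 23, 24, 31} → SUM(e.grade)=356
  2: ids {3, 7, 22} → SUM(e.grade)=260
  3: ids {14, 27, 28, 30, 36} → SUM(e.grade)=385

Sam | 356 ; Zane | 260 ; Ivy | 385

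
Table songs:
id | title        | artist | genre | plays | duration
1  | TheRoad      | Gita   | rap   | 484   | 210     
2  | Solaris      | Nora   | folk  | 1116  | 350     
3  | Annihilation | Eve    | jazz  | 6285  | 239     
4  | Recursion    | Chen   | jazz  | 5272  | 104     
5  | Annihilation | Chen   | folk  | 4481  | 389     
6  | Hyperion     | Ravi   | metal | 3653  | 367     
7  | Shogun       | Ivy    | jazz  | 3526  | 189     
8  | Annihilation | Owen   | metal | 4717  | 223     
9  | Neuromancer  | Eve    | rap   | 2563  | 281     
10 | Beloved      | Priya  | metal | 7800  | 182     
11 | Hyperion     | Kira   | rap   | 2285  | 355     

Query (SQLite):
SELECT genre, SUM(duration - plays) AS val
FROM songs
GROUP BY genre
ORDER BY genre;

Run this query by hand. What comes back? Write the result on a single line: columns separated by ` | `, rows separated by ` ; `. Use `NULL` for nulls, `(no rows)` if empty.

folk | -4858 ; jazz | -14551 ; metal | -15398 ; rap | -4486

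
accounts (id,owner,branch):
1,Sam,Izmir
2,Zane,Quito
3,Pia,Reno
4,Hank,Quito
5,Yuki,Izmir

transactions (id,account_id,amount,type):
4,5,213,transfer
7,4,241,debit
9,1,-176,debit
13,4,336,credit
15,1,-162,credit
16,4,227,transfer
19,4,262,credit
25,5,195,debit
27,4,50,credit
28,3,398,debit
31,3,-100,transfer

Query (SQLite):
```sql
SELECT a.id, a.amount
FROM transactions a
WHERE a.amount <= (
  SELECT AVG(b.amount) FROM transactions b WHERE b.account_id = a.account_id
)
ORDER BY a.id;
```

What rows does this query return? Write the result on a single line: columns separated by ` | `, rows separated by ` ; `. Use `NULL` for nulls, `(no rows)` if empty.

9 | -176 ; 25 | 195 ; 27 | 50 ; 31 | -100

For each transactions row a, compute AVG(amount) over rows sharing a.account_id.
Keep row a if a.amount <= that per-group AVG.
  account_id=1: AVG(amount) = -169.0
  account_id=3: AVG(amount) = 149.0
  account_id=4: AVG(amount) = 223.2
  account_id=5: AVG(amount) = 204.0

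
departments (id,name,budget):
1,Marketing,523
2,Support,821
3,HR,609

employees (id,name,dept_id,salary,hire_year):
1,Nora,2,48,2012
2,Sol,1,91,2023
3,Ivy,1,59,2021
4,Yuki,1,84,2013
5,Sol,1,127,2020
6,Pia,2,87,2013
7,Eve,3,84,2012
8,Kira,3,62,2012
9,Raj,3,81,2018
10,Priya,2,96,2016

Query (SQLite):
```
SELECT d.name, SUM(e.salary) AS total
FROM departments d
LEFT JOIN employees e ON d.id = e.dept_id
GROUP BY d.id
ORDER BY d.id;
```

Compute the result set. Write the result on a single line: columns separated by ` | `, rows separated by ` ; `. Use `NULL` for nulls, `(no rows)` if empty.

Marketing | 361 ; Support | 231 ; HR | 227

LEFT JOIN keeps every departments row; unmatched ones get NULL for employees columns.
Group by departments.id and compute SUM(e.salary). SUM over an all-NULL group is NULL.
  1: ids {2, 3, 4, 5} → SUM(e.salary)=361
  2: ids {1, 6, 10} → SUM(e.salary)=231
  3: ids {7, 8, 9} → SUM(e.salary)=227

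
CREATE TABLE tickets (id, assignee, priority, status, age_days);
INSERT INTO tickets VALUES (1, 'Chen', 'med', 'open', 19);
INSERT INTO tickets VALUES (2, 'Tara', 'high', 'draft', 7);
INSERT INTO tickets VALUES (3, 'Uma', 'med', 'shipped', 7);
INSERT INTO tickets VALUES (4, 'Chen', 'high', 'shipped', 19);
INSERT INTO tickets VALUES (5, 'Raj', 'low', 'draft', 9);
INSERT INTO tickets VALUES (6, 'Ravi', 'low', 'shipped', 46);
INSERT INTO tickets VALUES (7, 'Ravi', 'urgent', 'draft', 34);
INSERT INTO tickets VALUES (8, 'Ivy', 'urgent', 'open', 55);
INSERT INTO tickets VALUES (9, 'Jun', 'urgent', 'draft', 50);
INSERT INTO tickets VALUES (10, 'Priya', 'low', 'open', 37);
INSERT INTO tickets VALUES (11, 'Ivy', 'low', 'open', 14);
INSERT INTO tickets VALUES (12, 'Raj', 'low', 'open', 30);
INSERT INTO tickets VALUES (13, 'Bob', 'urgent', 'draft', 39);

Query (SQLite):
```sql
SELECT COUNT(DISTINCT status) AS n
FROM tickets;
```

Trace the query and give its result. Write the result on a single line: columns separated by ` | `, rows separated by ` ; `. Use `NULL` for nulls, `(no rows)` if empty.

3

Count distinct non-NULL status values.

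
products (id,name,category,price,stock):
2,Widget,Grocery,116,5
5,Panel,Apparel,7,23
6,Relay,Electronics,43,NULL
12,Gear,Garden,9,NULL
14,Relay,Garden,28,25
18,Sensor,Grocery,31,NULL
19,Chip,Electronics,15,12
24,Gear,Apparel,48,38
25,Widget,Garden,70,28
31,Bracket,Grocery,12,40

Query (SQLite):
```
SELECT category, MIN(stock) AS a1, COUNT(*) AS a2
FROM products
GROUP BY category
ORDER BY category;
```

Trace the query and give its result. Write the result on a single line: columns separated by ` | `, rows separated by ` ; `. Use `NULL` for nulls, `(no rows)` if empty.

Group products by category.
Per group compute: MIN(stock), COUNT(*).
  Apparel: ids {5, 24} → MIN(stock)=23, COUNT(*)=2
  Electronics: ids {6, 19} → MIN(stock)=12, COUNT(*)=2
  Garden: ids {12, 14, 25} → MIN(stock)=25, COUNT(*)=3
  Grocery: ids {2, 18, 31} → MIN(stock)=5, COUNT(*)=3

Apparel | 23 | 2 ; Electronics | 12 | 2 ; Garden | 25 | 3 ; Grocery | 5 | 3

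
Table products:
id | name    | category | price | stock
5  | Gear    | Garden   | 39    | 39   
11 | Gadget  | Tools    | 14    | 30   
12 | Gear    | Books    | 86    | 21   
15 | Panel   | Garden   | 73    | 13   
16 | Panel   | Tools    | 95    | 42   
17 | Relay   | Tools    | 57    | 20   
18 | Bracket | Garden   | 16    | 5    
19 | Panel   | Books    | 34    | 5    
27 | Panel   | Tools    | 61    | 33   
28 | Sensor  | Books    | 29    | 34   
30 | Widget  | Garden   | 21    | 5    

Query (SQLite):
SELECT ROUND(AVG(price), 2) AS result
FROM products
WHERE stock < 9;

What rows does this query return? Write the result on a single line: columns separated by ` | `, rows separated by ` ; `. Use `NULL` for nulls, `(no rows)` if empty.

23.67

Rows where stock < 9 → price values: [16, 34, 21].
AVG = 71 / 3 (rounded to 2 dp).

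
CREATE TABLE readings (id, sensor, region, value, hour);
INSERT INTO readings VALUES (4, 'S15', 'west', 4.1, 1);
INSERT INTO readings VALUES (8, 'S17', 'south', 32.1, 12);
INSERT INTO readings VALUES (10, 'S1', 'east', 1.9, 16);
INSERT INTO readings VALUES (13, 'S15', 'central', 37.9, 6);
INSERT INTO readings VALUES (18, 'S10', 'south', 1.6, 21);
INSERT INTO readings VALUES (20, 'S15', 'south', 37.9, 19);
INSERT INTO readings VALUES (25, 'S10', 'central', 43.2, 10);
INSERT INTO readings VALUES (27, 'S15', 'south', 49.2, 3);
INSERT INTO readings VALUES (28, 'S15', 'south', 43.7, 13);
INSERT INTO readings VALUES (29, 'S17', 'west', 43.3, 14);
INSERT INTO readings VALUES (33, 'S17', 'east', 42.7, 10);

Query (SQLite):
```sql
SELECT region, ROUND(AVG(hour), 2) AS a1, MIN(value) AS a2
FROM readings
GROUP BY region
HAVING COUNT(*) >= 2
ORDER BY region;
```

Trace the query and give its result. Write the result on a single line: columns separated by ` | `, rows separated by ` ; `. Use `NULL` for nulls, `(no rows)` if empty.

central | 8 | 37.9 ; east | 13 | 1.9 ; south | 13.6 | 1.6 ; west | 7.5 | 4.1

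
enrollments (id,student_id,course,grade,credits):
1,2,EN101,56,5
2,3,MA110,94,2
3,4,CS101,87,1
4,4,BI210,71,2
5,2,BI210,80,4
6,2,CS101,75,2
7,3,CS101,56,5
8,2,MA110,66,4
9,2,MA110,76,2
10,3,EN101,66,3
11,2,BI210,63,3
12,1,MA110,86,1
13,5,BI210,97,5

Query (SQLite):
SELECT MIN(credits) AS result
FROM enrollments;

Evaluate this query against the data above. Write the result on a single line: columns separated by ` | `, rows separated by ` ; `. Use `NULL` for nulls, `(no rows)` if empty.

1

All credits values: [5, 2, 1, 2, 4, 2, 5, 4, 2, 3, 3, 1, 5].
MIN of non-NULL values = 1.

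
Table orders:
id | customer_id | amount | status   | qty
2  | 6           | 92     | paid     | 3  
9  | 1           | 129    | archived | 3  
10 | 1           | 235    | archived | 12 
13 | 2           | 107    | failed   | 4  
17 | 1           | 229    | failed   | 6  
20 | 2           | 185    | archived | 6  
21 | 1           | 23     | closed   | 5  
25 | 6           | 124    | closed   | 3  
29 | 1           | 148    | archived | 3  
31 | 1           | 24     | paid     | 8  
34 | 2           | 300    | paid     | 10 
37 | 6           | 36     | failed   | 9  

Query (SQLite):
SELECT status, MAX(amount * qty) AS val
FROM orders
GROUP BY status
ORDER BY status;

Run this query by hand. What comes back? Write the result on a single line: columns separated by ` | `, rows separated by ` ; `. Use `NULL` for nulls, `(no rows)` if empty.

For each row compute amount * qty.
Group by status; take MAX of the expression per group.
  archived: ids {9, 10, 20, 29} → MAX(amount * qty)=2820
  closed: ids {21, 25} → MAX(amount * qty)=372
  failed: ids {13, 17, 37} → MAX(amount * qty)=1374
  paid: ids {2, 31, 34} → MAX(amount * qty)=3000

archived | 2820 ; closed | 372 ; failed | 1374 ; paid | 3000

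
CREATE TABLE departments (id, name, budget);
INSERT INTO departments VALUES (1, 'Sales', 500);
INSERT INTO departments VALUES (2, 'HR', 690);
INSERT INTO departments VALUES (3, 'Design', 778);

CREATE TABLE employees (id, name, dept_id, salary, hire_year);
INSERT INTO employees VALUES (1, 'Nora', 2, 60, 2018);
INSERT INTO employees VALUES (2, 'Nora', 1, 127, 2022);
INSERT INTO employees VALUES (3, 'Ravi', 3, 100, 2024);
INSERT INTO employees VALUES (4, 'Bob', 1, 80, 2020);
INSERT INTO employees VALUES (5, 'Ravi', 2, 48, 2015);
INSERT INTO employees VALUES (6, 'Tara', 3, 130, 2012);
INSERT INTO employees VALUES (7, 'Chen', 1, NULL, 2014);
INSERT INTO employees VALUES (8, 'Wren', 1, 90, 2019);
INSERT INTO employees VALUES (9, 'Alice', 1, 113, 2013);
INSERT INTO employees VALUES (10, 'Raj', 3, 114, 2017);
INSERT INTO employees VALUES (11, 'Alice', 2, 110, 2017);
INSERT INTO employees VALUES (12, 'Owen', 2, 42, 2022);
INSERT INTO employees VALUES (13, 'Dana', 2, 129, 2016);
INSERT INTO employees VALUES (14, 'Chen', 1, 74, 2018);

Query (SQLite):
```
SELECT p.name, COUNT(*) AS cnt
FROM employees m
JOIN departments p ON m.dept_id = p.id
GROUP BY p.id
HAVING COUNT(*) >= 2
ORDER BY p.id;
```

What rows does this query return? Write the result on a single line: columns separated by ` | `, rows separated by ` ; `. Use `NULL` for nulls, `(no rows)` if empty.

Join each employees row to its departments via dept_id.
Group joined rows by departments.id; compute COUNT(*) per group.
HAVING: keep groups with count ≥ 2.
  1: ids {2, 4, 7, 8, 9, 14} → COUNT(*)=6
  2: ids {1, 5, 11, 12, 13} → COUNT(*)=5
  3: ids {3, 6, 10} → COUNT(*)=3

Sales | 6 ; HR | 5 ; Design | 3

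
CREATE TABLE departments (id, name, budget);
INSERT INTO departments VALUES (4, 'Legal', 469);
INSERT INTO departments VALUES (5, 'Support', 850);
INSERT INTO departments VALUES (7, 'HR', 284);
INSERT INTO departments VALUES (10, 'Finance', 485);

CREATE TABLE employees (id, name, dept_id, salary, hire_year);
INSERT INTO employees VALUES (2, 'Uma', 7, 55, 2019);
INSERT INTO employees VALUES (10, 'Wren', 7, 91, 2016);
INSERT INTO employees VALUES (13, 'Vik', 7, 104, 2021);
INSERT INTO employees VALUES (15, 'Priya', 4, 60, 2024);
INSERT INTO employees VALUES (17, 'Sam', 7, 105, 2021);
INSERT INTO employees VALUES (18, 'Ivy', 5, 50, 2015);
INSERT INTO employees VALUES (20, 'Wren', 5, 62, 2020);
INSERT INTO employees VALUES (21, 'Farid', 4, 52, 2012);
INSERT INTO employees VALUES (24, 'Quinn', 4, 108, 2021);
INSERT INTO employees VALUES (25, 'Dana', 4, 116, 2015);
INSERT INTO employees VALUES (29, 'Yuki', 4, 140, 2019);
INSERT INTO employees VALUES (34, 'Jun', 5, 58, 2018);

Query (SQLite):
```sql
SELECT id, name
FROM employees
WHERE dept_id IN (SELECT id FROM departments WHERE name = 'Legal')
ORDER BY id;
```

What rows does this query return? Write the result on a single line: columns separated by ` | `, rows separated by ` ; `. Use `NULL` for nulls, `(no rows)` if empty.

15 | Priya ; 21 | Farid ; 24 | Quinn ; 25 | Dana ; 29 | Yuki

Inner query: departments.id where name = 'Legal'.
Outer: keep employees rows whose dept_id is in that set.
Inner query → {4}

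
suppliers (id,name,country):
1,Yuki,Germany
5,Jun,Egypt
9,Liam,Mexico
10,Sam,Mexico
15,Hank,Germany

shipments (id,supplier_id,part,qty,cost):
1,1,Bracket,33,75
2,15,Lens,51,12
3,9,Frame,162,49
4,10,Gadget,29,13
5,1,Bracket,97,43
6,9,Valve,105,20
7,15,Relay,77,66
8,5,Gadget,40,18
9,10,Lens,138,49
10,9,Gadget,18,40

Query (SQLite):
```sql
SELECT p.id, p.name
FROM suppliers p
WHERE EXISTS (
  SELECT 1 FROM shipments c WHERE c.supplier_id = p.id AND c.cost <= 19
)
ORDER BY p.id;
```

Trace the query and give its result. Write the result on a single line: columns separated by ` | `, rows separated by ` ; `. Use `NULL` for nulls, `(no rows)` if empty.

For each suppliers row, check whether any shipments with matching supplier_id has cost <= 19.
Keep rows where that is true.

5 | Jun ; 10 | Sam ; 15 | Hank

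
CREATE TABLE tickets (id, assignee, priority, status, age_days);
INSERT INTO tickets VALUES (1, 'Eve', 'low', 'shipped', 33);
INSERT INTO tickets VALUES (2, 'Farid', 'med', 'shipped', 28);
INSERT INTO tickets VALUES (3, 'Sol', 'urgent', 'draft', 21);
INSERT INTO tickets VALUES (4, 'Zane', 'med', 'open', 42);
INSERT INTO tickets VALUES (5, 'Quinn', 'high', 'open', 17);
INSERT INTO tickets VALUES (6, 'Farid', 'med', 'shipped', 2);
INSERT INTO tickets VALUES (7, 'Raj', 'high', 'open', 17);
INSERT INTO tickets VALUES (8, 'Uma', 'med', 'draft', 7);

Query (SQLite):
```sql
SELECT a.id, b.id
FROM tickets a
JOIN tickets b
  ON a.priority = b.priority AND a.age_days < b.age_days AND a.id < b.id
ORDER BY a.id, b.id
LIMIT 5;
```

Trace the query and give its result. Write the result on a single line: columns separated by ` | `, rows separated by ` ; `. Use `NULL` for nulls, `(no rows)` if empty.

Pairs (a,b) with same priority, a.age_days < b.age_days, a.id < b.id.
priority groups: high:{5,7} low:{1} med:{2,4,6,8} urgent:{3}
Ordered by (a.id, b.id); first 5.

2 | 4 ; 6 | 8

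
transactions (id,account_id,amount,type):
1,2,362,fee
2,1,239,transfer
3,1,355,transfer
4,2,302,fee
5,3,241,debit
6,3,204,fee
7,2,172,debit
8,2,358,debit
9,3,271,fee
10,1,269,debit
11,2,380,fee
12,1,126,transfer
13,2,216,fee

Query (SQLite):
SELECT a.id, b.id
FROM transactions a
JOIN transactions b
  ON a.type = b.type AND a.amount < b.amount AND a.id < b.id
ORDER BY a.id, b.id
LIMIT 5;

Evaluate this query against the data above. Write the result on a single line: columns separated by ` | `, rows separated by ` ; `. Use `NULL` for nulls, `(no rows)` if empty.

1 | 11 ; 2 | 3 ; 4 | 11 ; 5 | 8 ; 5 | 10

Pairs (a,b) with same type, a.amount < b.amount, a.id < b.id.
type groups: debit:{5,7,8,10} fee:{1,4,6,9,11,13} transfer:{2,3,12}
Ordered by (a.id, b.id); first 5.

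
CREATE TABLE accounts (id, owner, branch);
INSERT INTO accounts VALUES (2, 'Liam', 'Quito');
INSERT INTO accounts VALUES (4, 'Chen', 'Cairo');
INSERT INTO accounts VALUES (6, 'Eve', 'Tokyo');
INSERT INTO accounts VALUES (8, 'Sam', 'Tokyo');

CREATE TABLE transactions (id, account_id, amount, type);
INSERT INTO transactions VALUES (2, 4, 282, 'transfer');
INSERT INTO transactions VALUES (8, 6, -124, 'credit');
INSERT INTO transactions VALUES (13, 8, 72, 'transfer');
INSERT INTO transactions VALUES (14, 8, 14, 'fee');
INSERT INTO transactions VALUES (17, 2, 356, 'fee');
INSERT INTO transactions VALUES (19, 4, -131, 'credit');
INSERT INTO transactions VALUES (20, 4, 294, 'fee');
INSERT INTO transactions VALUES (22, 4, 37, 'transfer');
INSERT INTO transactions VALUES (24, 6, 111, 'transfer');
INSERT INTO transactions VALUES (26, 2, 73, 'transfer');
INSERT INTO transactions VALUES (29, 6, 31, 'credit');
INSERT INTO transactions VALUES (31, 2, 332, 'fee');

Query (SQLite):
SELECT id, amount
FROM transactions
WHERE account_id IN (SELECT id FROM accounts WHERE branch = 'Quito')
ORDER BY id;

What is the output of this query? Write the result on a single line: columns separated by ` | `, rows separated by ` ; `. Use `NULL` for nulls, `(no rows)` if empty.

Inner query: accounts.id where branch = 'Quito'.
Outer: keep transactions rows whose account_id is in that set.
Inner query → {2}

17 | 356 ; 26 | 73 ; 31 | 332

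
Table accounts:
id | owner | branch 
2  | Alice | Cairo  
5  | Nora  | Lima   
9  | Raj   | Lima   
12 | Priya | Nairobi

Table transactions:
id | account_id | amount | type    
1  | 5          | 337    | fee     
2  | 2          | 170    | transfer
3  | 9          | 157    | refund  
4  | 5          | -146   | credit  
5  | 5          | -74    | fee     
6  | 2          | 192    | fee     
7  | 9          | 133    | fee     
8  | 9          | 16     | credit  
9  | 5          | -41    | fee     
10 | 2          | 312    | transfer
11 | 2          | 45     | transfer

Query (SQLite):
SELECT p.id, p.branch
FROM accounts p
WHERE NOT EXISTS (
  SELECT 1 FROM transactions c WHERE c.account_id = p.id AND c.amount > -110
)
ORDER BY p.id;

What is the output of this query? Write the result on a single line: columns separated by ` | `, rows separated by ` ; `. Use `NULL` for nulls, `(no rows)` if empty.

12 | Nairobi

For each accounts row, check whether any transactions with matching account_id has amount > -110.
Keep rows where that is false.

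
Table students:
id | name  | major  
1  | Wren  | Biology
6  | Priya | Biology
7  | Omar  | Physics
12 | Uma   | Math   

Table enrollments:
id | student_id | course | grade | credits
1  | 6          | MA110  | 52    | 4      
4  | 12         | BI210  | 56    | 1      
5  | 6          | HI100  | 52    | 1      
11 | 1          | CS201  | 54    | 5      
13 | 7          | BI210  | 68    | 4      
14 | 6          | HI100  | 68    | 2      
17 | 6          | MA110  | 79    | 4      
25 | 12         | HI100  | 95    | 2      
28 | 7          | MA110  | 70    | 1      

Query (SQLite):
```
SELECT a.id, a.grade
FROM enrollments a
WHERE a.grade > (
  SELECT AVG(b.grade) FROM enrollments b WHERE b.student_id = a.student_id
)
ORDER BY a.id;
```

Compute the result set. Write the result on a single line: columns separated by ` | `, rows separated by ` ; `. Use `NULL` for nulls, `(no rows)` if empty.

For each enrollments row a, compute AVG(grade) over rows sharing a.student_id.
Keep row a if a.grade > that per-group AVG.
  student_id=1: AVG(grade) = 54.0
  student_id=6: AVG(grade) = 62.75
  student_id=7: AVG(grade) = 69.0
  student_id=12: AVG(grade) = 75.5

14 | 68 ; 17 | 79 ; 25 | 95 ; 28 | 70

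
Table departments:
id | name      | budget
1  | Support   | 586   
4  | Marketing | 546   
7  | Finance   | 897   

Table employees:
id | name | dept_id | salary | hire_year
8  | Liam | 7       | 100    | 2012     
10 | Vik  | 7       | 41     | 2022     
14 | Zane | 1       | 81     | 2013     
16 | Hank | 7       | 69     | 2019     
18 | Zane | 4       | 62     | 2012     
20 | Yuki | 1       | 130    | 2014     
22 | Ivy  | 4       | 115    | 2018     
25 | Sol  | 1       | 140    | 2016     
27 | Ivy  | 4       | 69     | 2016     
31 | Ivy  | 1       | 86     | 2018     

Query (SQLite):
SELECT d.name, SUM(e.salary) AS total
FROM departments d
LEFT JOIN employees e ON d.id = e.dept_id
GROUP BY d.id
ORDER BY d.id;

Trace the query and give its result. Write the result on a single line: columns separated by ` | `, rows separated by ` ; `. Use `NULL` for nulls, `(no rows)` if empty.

Support | 437 ; Marketing | 246 ; Finance | 210

LEFT JOIN keeps every departments row; unmatched ones get NULL for employees columns.
Group by departments.id and compute SUM(e.salary). SUM over an all-NULL group is NULL.
  1: ids {14, 20, 25, 31} → SUM(e.salary)=437
  4: ids {18, 22, 27} → SUM(e.salary)=246
  7: ids {8, 10, 16} → SUM(e.salary)=210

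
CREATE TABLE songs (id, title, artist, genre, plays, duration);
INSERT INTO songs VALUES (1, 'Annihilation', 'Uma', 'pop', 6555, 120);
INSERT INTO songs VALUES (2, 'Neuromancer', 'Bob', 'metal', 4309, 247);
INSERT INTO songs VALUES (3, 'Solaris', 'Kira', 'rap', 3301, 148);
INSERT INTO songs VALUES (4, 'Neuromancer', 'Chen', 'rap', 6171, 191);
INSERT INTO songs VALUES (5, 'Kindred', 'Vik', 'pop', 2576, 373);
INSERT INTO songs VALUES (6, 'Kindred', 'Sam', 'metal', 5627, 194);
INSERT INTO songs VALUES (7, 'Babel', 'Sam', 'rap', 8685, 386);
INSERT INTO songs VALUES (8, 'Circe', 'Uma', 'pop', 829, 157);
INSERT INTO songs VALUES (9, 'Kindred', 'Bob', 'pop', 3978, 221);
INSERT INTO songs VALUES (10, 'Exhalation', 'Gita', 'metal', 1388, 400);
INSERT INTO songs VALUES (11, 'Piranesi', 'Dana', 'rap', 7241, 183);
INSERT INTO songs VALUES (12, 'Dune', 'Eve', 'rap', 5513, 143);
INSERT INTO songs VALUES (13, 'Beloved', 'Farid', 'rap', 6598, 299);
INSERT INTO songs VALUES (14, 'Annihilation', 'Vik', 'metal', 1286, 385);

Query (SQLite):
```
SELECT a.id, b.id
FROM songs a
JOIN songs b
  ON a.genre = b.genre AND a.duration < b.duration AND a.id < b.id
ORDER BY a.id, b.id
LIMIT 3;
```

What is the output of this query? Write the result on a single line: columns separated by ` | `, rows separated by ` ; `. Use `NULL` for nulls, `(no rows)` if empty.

Pairs (a,b) with same genre, a.duration < b.duration, a.id < b.id.
genre groups: metal:{2,6,10,14} pop:{1,5,8,9} rap:{3,4,7,11,12,13}
Ordered by (a.id, b.id); first 3.

1 | 5 ; 1 | 8 ; 1 | 9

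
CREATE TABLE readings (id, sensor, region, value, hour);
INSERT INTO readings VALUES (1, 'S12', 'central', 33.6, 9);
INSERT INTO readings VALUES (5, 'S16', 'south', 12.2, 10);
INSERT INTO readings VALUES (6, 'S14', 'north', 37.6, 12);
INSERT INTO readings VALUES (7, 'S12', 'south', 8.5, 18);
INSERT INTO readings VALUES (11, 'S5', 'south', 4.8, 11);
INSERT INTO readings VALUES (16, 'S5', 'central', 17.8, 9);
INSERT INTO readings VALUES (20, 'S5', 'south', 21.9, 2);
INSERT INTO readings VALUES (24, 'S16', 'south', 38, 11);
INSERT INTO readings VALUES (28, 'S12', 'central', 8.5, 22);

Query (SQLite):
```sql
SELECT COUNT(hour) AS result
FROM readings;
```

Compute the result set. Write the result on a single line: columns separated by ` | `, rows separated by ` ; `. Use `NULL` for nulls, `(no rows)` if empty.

9

All hour values: [9, 10, 12, 18, 11, 9, 2, 11, 22].
COUNT(hour) counts non-NULL values → 9.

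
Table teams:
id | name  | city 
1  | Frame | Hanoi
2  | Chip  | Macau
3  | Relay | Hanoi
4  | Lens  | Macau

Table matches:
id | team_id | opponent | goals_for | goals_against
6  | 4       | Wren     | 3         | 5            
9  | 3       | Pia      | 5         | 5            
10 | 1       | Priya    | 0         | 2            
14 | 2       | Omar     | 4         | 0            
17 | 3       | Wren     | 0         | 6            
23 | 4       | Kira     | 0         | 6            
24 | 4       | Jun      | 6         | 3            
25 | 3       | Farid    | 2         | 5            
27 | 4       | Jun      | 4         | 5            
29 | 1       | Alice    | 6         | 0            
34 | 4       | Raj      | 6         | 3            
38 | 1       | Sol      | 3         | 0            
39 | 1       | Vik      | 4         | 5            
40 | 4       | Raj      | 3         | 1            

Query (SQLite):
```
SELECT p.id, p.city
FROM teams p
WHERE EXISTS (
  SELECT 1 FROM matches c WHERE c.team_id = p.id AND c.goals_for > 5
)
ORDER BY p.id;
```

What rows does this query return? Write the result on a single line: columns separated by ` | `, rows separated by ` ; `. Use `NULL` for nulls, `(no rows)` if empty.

1 | Hanoi ; 4 | Macau

For each teams row, check whether any matches with matching team_id has goals_for > 5.
Keep rows where that is true.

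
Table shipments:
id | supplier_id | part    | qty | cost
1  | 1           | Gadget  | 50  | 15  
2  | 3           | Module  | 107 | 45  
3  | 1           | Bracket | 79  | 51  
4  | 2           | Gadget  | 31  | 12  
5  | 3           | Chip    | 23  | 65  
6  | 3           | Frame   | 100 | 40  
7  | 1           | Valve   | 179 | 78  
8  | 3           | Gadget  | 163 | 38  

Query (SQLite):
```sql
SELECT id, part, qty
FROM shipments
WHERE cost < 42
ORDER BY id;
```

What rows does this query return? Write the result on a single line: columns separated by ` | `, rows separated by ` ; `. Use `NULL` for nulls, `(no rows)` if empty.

cost < 42: ids {1, 4, 6, 8}

1 | Gadget | 50 ; 4 | Gadget | 31 ; 6 | Frame | 100 ; 8 | Gadget | 163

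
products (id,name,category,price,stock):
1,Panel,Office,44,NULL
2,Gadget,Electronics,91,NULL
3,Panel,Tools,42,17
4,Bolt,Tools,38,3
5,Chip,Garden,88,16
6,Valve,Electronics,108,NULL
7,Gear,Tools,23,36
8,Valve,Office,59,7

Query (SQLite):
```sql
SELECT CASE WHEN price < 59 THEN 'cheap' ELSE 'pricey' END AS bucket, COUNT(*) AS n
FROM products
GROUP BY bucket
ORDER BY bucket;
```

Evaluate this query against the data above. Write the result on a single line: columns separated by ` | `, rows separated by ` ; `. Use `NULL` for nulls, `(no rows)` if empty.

Bucket rows by price < 59 → 'cheap' else 'pricey'; count each bucket.

cheap | 4 ; pricey | 4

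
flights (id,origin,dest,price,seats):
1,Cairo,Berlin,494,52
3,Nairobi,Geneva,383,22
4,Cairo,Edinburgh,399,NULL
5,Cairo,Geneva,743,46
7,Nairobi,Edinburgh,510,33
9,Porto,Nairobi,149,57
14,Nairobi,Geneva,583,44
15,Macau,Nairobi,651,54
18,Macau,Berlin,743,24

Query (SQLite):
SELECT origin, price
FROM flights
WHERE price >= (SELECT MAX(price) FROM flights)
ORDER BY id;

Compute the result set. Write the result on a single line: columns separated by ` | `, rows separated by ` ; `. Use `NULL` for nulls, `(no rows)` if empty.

Scalar subquery: MAX(price) over all flights rows = 743.
Keep rows where price >= that value.

Cairo | 743 ; Macau | 743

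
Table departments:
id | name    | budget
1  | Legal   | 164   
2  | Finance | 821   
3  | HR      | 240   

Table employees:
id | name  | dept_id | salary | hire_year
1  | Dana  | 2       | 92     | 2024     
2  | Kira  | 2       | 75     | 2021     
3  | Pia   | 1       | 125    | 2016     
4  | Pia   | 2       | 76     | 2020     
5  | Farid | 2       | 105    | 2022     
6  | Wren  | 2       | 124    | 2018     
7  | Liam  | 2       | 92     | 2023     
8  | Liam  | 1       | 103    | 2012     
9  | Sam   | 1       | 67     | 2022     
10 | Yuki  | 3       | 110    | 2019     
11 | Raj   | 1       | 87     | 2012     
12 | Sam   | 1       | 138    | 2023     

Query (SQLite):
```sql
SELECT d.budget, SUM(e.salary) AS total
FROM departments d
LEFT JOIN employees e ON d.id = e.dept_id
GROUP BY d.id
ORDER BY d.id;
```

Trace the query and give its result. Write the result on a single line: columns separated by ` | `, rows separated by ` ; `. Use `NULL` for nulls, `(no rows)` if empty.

LEFT JOIN keeps every departments row; unmatched ones get NULL for employees columns.
Group by departments.id and compute SUM(e.salary). SUM over an all-NULL group is NULL.
  1: ids {3, 8, 9, 11, 12} → SUM(e.salary)=520
  2: ids {1, 2, 4, 5, 6, 7} → SUM(e.salary)=564
  3: ids {10} → SUM(e.salary)=110

164 | 520 ; 821 | 564 ; 240 | 110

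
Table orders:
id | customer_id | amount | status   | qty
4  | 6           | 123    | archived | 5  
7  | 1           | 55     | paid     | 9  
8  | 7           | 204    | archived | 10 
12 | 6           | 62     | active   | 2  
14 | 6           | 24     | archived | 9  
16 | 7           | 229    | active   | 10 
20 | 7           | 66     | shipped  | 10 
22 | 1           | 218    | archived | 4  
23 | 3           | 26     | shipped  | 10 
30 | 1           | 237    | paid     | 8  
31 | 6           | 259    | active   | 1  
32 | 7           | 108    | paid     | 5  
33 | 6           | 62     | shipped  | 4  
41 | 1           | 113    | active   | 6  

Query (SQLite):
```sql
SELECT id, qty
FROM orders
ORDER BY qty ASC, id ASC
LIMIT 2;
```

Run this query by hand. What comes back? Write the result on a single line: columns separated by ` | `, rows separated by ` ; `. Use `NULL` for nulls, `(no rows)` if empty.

Sort by qty asc, tiebreak id asc: (1, id=31), (2, id=12), (4, id=22), (4, id=33), (5, id=4) …. Take first 2.

31 | 1 ; 12 | 2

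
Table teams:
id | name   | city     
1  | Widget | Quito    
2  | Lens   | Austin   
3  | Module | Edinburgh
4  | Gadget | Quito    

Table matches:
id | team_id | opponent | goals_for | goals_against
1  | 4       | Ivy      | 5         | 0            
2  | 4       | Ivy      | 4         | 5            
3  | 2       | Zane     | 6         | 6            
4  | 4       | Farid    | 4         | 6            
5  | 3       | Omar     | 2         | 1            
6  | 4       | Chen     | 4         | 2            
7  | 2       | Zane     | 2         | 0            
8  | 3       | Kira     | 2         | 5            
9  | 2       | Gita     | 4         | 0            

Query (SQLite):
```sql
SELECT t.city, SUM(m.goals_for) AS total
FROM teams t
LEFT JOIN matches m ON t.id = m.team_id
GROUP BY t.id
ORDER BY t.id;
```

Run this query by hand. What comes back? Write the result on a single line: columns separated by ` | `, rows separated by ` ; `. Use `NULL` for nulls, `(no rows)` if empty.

Quito | NULL ; Austin | 12 ; Edinburgh | 4 ; Quito | 17

LEFT JOIN keeps every teams row; unmatched ones get NULL for matches columns.
Group by teams.id and compute SUM(m.goals_for). SUM over an all-NULL group is NULL.
  1: ids {—} → SUM(m.goals_for)=NULL
  2: ids {3, 7, 9} → SUM(m.goals_for)=12
  3: ids {5, 8} → SUM(m.goals_for)=4
  4: ids {1, 2, 4, 6} → SUM(m.goals_for)=17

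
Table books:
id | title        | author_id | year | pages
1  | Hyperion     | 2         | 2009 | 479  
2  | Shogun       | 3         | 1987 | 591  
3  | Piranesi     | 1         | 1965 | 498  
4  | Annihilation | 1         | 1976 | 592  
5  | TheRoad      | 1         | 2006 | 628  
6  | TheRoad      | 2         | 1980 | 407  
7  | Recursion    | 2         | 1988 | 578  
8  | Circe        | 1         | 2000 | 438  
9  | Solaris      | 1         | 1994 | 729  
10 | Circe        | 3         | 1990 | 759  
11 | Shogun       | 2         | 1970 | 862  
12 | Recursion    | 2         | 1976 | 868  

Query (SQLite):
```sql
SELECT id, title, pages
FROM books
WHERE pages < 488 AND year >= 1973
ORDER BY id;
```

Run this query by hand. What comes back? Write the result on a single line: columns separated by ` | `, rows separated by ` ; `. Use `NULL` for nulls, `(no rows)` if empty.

pages < 488: ids {1, 6, 8}
year >= 1973: ids {1, 2, 4, 5, 6, 7, 8, 9, 10, 12}
Combine with AND.

1 | Hyperion | 479 ; 6 | TheRoad | 407 ; 8 | Circe | 438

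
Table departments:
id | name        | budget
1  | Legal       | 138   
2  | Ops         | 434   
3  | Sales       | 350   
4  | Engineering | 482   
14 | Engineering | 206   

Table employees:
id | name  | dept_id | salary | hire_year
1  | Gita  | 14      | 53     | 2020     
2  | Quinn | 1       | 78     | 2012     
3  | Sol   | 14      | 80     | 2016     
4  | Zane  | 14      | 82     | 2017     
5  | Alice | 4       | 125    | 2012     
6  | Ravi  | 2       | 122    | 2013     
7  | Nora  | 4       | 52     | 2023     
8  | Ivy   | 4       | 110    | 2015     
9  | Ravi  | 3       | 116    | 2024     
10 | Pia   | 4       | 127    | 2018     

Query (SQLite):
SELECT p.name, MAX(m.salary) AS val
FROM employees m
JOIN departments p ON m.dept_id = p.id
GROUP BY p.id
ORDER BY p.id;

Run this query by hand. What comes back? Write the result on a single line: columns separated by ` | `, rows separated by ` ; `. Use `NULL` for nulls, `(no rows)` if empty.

Legal | 78 ; Ops | 122 ; Sales | 116 ; Engineering | 127 ; Engineering | 82

Join each employees row to its departments via dept_id.
Group joined rows by departments.id; compute MAX(m.salary) per group.
  1: ids {2} → MAX(m.salary)=78
  2: ids {6} → MAX(m.salary)=122
  3: ids {9} → MAX(m.salary)=116
  4: ids {5, 7, 8, 10} → MAX(m.salary)=127
  14: ids {1, 3, 4} → MAX(m.salary)=82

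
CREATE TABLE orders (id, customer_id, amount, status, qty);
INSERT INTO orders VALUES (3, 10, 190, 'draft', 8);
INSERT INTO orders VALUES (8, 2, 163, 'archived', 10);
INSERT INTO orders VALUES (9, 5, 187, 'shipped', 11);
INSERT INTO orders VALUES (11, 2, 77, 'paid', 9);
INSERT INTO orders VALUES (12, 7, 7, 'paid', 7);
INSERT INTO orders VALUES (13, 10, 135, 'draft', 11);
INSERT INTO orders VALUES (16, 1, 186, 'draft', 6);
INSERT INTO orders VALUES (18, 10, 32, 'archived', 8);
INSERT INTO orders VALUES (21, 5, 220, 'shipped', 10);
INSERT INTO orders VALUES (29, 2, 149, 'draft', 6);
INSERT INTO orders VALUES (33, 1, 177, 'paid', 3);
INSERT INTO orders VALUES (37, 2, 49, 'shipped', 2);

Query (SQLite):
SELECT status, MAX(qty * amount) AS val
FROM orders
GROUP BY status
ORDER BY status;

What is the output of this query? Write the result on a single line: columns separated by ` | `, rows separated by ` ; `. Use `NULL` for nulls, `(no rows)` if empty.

archived | 1630 ; draft | 1520 ; paid | 693 ; shipped | 2200

For each row compute qty * amount.
Group by status; take MAX of the expression per group.
  archived: ids {8, 18} → MAX(qty * amount)=1630
  draft: ids {3, 13, 16, 29} → MAX(qty * amount)=1520
  paid: ids {11, 12, 33} → MAX(qty * amount)=693
  shipped: ids {9, 21, 37} → MAX(qty * amount)=2200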